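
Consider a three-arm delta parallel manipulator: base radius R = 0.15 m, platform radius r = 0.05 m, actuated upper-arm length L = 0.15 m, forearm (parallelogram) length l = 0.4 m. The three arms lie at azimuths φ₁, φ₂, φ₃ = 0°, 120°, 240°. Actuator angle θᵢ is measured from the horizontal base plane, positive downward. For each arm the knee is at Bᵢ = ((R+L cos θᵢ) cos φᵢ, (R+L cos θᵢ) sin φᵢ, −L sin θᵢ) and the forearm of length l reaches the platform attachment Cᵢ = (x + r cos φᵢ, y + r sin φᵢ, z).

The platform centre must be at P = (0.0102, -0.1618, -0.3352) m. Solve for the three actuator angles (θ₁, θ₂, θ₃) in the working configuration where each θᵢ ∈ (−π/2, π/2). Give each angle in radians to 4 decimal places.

θ₁ = 0.3493, θ₂ = 0.9600, θ₃ = -0.2616

arm 1 (φ=0.0°): x'=0.0102, y'=-0.1618
  A cos θ + B sin θ = C:  0.0898·cos θ + -0.3352·sin θ = -0.0303
  √(A²+B²)=0.3470;  θ1 = -1.3090+1.6583 ≈ 0.3493
arm 2 (φ=120.0°): x'=-0.1452, y'=0.0721
  A=0.2452, B=-0.3352, C=(l²−L²−A²−y'²−z²)/(2L)=-0.1340
  γ=atan2(-0.3352,0.2452)=-0.9392;  ψ=arccos(-0.3225)=1.8992;  θ2=γ+ψ≈0.9600
φ3=240.0° → target in arm frame (0.1350, 0.0897)
  e−x'=-0.0350;  (l²−L²−(e−x')²−y'²−z²)/2L = 0.0529
  γ=atan2(-0.3352,-0.0350)=-1.6749;  ψ=arccos(0.1569)=1.4133;  θ3=γ+ψ≈-0.2616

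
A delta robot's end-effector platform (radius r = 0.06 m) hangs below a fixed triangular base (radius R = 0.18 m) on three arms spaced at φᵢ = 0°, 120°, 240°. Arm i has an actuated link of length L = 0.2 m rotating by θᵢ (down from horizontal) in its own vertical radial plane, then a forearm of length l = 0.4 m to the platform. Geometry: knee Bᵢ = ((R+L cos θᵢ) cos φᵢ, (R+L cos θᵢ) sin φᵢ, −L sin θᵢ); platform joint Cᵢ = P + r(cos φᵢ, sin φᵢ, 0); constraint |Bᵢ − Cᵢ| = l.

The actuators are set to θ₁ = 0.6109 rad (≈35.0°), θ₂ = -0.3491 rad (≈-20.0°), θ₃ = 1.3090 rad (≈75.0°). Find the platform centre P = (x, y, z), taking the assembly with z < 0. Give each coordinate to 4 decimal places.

(0.0079, 0.2265, -0.2952)

φ1=0.0°: virtual centre (0.2838, 0.0000, -0.1147), radius l
φ2=120.0°: virtual centre (-0.1540, 0.2667, 0.0684), radius l
φ3=240.0°: virtual centre (-0.0859, -0.1488, -0.1932), radius l
eliminate P² terms by subtracting sphere 1 from 2 and 3
linear system: -0.8756x+0.5334y = 0.0058−0.3663z; -0.7394x+-0.2975y = -0.0269−-0.1569z
det = 0.6549;  x = 0.0193+0.0386z,  y = 0.0425+-0.6234z
quadratic in z: (1.3901)z²+(0.1561)z+(-0.0750)=0, √Δ=0.6646 → z ∈ {-0.2952, 0.1829}; z = -0.2952 (taking z<0)
x = 0.0079, y = 0.2265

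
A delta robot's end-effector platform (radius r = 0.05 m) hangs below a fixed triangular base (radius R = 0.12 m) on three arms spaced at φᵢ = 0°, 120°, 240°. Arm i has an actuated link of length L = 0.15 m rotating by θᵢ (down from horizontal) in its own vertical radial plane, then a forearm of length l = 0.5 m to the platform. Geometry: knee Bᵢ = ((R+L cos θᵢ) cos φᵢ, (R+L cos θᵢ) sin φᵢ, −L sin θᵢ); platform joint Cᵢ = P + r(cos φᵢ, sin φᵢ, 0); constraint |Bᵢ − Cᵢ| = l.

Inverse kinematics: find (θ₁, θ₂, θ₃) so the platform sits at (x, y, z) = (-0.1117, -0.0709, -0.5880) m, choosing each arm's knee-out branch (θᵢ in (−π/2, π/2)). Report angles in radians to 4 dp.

φ1=0.0° → target in arm frame (-0.1117, -0.0709)
  A cos θ + B sin θ = C:  0.1817·cos θ + -0.5880·sin θ = -0.5210
  γ=atan2(-0.5880,0.1817)=-1.2711;  ψ=arccos(-0.8465)=2.5801;  θ1=γ+ψ≈1.3090
arm 2 (φ=120.0°): x'=-0.0056, y'=0.1322
  A cos θ + B sin θ = C:  0.0756·cos θ + -0.5880·sin θ = -0.4714
  √(A²+B²)=0.5928;  θ2 = -1.4430+2.4901 ≈ 1.0471
φ3=240.0° → target in arm frame (0.1173, -0.0613)
  A cos θ + B sin θ = C:  -0.0473·cos θ + -0.5880·sin θ = -0.4141
  √(A²+B²)=0.5899;  θ3 = -1.6510+2.3490 ≈ 0.6980

θ₁ = 1.3090, θ₂ = 1.0471, θ₃ = 0.6980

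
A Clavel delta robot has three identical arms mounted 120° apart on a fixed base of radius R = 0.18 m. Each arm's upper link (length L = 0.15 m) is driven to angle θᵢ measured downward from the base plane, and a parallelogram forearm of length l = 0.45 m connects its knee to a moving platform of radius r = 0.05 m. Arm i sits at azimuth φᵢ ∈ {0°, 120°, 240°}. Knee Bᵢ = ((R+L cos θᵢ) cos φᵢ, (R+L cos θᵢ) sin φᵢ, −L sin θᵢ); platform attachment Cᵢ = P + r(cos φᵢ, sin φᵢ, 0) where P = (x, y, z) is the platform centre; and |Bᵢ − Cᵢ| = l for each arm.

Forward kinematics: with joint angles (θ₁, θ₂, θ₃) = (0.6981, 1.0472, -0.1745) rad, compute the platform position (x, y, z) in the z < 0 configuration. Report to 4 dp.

φ1=0.0°: virtual centre (0.2449, 0.0000, -0.0964), radius l
arm 2 at φ=120.0°: ρ2 = 0.2050;  S2 = (-0.1025, 0.1775, -0.1299)
φ3=240.0°: virtual centre (-0.1389, -0.2405, 0.0260), radius l
|S₂|²−|S₁|² = -0.0104;  |S₃|²−|S₁|² = 0.0085
[-0.6948 0.3551 -0.0670]·P = -0.0104;  [-0.7675 -0.4810 0.2449]·P = 0.0085
det = 0.6068;  x = 0.0032+0.0902z,  y = -0.0229+0.3652z
quadratic in z: (1.1415)z²+(0.1325)z+(-0.1343)=0, √Δ=0.7941 → z ∈ {-0.4059, 0.2898}; z = -0.4059 (taking z<0)
x = -0.0334, y = -0.1711

(-0.0334, -0.1711, -0.4059)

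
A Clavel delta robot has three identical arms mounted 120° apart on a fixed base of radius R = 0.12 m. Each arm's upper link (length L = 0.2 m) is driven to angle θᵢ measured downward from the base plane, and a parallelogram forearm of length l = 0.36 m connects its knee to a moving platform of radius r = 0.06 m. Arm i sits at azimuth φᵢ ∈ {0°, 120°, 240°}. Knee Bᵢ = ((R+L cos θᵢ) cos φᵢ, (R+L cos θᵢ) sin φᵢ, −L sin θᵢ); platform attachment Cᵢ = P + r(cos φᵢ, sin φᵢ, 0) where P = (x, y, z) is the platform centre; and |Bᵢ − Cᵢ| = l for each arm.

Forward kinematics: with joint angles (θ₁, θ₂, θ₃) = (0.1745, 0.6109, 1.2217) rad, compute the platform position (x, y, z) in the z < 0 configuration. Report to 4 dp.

(0.1488, 0.1270, -0.3538)

S1 = (0.2570·cos0.0°, 0.2570·sin0.0°, -0.0347) = (0.2570, 0.0000, -0.0347)
S2 = (0.2238·cos120.0°, 0.2238·sin120.0°, -0.1147) = (-0.1119, 0.1938, -0.1147)
φ3=240.0°: virtual centre (-0.0642, -0.1112, -0.1879), radius l
eliminate P² terms by subtracting sphere 1 from 2 and 3
plane₁₂: -0.7378x+0.3877y+-0.1600z = -0.0040
det = 0.4131;  x = 0.0166+-0.3737z,  y = 0.0214+-0.2985z
sphere 1 gives Az²+Bz+C=0 with A=1.2287, B=0.2363, C=-0.0702;  B²−4AC=0.4007;  roots -0.3538, 0.1614;  negative root z = -0.3538
x = 0.1488, y = 0.1270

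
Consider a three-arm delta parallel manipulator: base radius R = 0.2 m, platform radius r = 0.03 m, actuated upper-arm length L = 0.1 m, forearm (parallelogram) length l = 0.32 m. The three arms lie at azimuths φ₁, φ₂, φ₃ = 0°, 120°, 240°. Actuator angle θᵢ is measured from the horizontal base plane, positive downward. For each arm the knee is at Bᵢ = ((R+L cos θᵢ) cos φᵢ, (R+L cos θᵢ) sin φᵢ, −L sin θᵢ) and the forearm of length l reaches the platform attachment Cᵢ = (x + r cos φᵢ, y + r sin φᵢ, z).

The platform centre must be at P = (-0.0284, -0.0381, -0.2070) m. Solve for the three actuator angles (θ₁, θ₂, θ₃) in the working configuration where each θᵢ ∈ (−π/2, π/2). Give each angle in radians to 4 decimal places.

rotate P by −φ1: (-0.0284, -0.0381, -0.2070)
  A cos θ + B sin θ = C:  0.1984·cos θ + -0.2070·sin θ = 0.0437
  √(A²+B²)=0.2867;  θ1 = -0.8066+1.4178 ≈ 0.6112
rotate P by −φ2: (-0.0188, 0.0436, -0.2070)
  e−x'=0.1888;  (l²−L²−(e−x')²−y'²−z²)/2L = 0.0600
  θ2 = atan2(B,A) + arccos(C/0.2802) = 0.5236
φ3=240.0° → target in arm frame (0.0472, -0.0055)
  A cos θ + B sin θ = C:  0.1228·cos θ + -0.2070·sin θ = 0.1722
  θ3 = atan2(B,A) + arccos(C/0.2407) = -0.2618

θ₁ = 0.6112, θ₂ = 0.5236, θ₃ = -0.2618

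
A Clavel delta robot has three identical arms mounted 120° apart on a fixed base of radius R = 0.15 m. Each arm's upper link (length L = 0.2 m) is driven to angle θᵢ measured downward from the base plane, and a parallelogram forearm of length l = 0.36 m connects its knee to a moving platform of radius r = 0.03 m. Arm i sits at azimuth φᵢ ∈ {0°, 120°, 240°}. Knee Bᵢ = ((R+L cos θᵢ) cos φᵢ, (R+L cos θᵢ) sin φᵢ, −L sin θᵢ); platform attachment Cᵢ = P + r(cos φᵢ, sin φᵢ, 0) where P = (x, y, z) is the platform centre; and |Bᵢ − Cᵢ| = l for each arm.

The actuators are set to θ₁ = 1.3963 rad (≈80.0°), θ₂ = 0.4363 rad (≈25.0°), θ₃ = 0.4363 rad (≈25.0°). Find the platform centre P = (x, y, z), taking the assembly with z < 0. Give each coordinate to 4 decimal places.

(-0.1794, 0.0000, -0.3309)

arm 1 at φ=0.0°: (R−r)+L cos θ1 = 0.1547;  O1 = (0.1547, 0.0000, -0.1970)
O2 = (0.3013·cos120.0°, 0.3013·sin120.0°, -0.0845) = (-0.1506, 0.2609, -0.0845)
φ3=240.0°: virtual centre (-0.1506, -0.2609, -0.0845), radius l
eliminate P² terms by subtracting sphere 1 from 2 and 3
[-0.6107 0.5218 0.2249]·P = 0.0352;  [-0.6107 -0.5218 0.2249]·P = 0.0352
Cramer: x(z) = -0.0576+0.3682z;  y(z) = 0.0000-0.0000z
quadratic in z: (1.1356)z²+(0.2376)z+(-0.0457)=0, √Δ=0.5140 → z ∈ {-0.3309, 0.1217}; z = -0.3309 (taking z<0)
x = -0.1794, y = 0.0000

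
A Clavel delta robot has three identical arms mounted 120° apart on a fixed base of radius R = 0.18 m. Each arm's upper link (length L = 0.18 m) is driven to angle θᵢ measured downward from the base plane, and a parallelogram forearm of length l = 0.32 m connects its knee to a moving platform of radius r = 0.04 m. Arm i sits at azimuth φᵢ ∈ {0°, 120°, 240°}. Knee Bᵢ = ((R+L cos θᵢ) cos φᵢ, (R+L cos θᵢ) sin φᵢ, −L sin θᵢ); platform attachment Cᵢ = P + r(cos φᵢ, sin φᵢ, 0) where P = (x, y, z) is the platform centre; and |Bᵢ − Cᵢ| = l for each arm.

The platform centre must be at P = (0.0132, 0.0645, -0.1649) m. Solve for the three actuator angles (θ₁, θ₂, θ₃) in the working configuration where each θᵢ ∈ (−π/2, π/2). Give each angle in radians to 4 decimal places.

arm 1 (φ=0.0°): x'=0.0132, y'=0.0645
  A cos θ + B sin θ = C:  0.1268·cos θ + -0.1649·sin θ = 0.0627
  γ=atan2(-0.1649,0.1268)=-0.9153;  ψ=arccos(0.3014)=1.2646;  θ1=γ+ψ≈0.3494
arm 2 (φ=120.0°): x'=0.0493, y'=-0.0437
  A=0.0907, B=-0.1649, C=(l²−L²−A²−y'²−z²)/(2L)=0.0907
  γ=atan2(-0.1649,0.0907)=-1.0677;  ψ=arccos(0.4821)=1.0678;  θ2=γ+ψ≈0.0000
rotate P by −φ3: (-0.0625, -0.0208, -0.1649)
  A=0.2025, B=-0.1649, C=(l²−L²−A²−y'²−z²)/(2L)=0.0038
  θ3 = atan2(B,A) + arccos(C/0.2611) = 0.8725

θ₁ = 0.3494, θ₂ = 0.0000, θ₃ = 0.8725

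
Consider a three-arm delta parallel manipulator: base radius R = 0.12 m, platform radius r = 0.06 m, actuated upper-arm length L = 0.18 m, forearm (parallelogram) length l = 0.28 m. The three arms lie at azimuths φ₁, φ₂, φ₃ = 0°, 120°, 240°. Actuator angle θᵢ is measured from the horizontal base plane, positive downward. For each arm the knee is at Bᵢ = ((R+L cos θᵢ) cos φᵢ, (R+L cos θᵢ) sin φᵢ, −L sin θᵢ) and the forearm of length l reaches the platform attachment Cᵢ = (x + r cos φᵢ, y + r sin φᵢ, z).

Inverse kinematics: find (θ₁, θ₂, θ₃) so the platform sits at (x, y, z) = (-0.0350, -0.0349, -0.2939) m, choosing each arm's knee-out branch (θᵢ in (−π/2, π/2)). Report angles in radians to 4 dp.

arm 1 (φ=0.0°): x'=-0.0350, y'=-0.0349
  A=0.0950, B=-0.2939, C=(l²−L²−A²−y'²−z²)/(2L)=-0.1406
  √(A²+B²)=0.3089;  θ1 = -1.2582+2.0434 ≈ 0.7853
rotate P by −φ2: (-0.0127, 0.0478, -0.2939)
  A=0.0727, B=-0.2939, C=(l²−L²−A²−y'²−z²)/(2L)=-0.1332
  θ2 = atan2(B,A) + arccos(C/0.3028) = 0.6981
arm 3 (φ=240.0°): x'=0.0477, y'=-0.0129
  A cos θ + B sin θ = C:  0.0123·cos θ + -0.2939·sin θ = -0.1130
  θ3 = atan2(B,A) + arccos(C/0.2942) = 0.4362

θ₁ = 0.7853, θ₂ = 0.6981, θ₃ = 0.4362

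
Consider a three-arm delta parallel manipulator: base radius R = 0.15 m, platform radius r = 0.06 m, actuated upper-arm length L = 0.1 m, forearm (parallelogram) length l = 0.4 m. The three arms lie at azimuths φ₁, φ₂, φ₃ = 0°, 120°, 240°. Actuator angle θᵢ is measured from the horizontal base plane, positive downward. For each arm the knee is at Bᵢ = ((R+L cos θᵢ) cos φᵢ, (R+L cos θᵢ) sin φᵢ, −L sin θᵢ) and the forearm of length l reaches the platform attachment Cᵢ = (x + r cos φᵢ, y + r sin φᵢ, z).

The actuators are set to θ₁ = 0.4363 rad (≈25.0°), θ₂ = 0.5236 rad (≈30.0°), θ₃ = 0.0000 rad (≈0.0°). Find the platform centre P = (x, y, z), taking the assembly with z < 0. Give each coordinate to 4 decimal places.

φ1=0.0°: virtual centre (0.1806, 0.0000, -0.0423), radius l
O2 = (0.1766·cos120.0°, 0.1766·sin120.0°, -0.0500) = (-0.0883, 0.1529, -0.0500)
O3 = (0.1900·cos240.0°, 0.1900·sin240.0°, 0.0000) = (-0.0950, -0.1645, 0.0000)
|O₂|²−|O₁|² = -0.0007;  |O₃|²−|O₁|² = 0.0017
linear system: -0.5379x+0.3059y = -0.0007−-0.0155z; -0.5513x+-0.3291y = 0.0017−0.0845z
Cramer: x(z) = -0.0008+0.0601z;  y(z) = -0.0038+0.1562z
into |P−O₁|² = l²: 1.0280z² + 0.0615z + -0.1253 = 0;  Δ = 0.5190;  z = -0.3803 or 0.3204 → z<0 root = -0.3803
x = -0.0236, y = -0.0632

(-0.0236, -0.0632, -0.3803)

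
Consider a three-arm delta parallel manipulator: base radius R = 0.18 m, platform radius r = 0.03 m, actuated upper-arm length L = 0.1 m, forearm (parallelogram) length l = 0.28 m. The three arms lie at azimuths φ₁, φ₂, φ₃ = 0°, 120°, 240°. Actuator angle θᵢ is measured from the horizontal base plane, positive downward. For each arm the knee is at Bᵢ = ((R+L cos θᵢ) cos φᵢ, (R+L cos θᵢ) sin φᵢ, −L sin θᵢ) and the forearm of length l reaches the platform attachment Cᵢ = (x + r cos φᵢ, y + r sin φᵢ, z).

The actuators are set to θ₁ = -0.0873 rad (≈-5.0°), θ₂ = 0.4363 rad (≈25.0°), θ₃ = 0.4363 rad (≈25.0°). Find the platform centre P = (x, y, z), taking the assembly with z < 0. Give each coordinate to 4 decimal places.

(0.0256, 0.0000, -0.1592)

centre 1 = (0.2496·cos0.0°, 0.2496·sin0.0°, 0.0087) = (0.2496, 0.0000, 0.0087)
φ2=120.0°: virtual centre (-0.1203, 0.2084, -0.0423), radius l
φ3=240.0°: virtual centre (-0.1203, -0.2084, -0.0423), radius l
subtract pairs → two planes through P
plane₁₂: -0.7399x+0.4168y+-0.1020z = -0.0027
det = 0.6167;  x = 0.0036+-0.1378z,  y = 0.0000+0.0000z
quadratic in z: (1.0190)z²+(0.0504)z+(-0.0178)=0, √Δ=0.2742 → z ∈ {-0.1592, 0.1098}; z = -0.1592 (taking z<0)
x = 0.0256, y = 0.0000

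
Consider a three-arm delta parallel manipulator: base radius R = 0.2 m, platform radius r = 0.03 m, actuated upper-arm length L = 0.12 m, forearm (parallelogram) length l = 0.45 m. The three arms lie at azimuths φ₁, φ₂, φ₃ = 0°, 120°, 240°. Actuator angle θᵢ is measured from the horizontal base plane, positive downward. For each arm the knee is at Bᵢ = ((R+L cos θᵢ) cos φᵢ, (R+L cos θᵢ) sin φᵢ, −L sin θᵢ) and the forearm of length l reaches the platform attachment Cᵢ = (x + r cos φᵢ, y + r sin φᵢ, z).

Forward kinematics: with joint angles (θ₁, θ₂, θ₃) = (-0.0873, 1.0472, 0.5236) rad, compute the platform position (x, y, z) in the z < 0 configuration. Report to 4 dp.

S1 = (0.2895·cos0.0°, 0.2895·sin0.0°, 0.0105) = (0.2895, 0.0000, 0.0105)
S2 = (0.2300·cos120.0°, 0.2300·sin120.0°, -0.1039) = (-0.1150, 0.1992, -0.1039)
S3 = (0.2739·cos240.0°, 0.2739·sin240.0°, -0.0600) = (-0.1370, -0.2372, -0.0600)
|S₂|²−|S₁|² = -0.0202;  |S₃|²−|S₁|² = -0.0053
linear system: -0.8091x+0.3984y = -0.0202−-0.2288z; -0.8530x+-0.4744y = -0.0053−-0.1409z
Cramer: x(z) = 0.0162-0.2276z;  y(z) = -0.0179+0.1121z
into |P−S₁|² = l²: 1.0643z² + 0.0995z + -0.1274 = 0;  Δ = 0.5521;  z = -0.3958 or 0.3023 → z<0 root = -0.3958
x = 0.1063, y = -0.0623

(0.1063, -0.0623, -0.3958)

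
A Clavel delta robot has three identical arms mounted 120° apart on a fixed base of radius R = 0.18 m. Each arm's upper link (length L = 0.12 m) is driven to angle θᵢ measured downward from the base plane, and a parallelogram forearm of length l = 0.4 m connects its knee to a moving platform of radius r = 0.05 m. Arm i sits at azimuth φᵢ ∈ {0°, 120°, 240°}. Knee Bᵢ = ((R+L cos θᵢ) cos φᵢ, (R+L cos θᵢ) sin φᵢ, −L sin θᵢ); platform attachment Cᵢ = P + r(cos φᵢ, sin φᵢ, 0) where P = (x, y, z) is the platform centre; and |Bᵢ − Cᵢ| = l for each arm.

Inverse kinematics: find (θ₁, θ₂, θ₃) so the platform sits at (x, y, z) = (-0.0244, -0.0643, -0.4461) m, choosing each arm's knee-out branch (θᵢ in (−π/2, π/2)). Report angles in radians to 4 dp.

rotate P by −φ1: (-0.0244, -0.0643, -0.4461)
  A=0.1544, B=-0.4461, C=(l²−L²−A²−y'²−z²)/(2L)=-0.3391
  γ=atan2(-0.4461,0.1544)=-1.2376;  ψ=arccos(-0.7183)=2.3721;  θ1=γ+ψ≈1.1345
rotate P by −φ2: (-0.0435, 0.0533, -0.4461)
  e−x'=0.1735;  (l²−L²−(e−x')²−y'²−z²)/2L = -0.3598
  √(A²+B²)=0.4786;  θ2 = -1.1999+2.4213 ≈ 1.2214
φ3=240.0° → target in arm frame (0.0679, 0.0110)
  e−x'=0.0621;  (l²−L²−(e−x')²−y'²−z²)/2L = -0.2391
  γ=atan2(-0.4461,0.0621)=-1.4324;  ψ=arccos(-0.5309)=2.1304;  θ3=γ+ψ≈0.6980

θ₁ = 1.1345, θ₂ = 1.2214, θ₃ = 0.6980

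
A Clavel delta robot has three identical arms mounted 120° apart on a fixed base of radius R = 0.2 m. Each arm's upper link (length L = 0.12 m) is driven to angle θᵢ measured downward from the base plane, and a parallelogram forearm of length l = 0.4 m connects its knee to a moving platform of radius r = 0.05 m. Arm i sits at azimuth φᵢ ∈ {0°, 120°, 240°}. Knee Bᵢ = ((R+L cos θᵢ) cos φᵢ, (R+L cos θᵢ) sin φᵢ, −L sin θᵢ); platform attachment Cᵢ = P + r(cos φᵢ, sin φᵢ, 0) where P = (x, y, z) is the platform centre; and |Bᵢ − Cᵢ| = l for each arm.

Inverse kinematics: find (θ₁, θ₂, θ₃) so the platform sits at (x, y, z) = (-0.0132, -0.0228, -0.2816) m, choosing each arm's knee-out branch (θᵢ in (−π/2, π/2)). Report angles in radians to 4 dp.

θ₁ = 0.0003, θ₂ = -0.0001, θ₃ = -0.3492

rotate P by −φ1: (-0.0132, -0.0228, -0.2816)
  A=0.1632, B=-0.2816, C=(l²−L²−A²−y'²−z²)/(2L)=0.1631
  √(A²+B²)=0.3255;  θ1 = -1.0456+1.0459 ≈ 0.0003
rotate P by −φ2: (-0.0131, 0.0228, -0.2816)
  A cos θ + B sin θ = C:  0.1631·cos θ + -0.2816·sin θ = 0.1632
  θ2 = atan2(B,A) + arccos(C/0.3254) = -0.0001
arm 3 (φ=240.0°): x'=0.0263, y'=0.0000
  A cos θ + B sin θ = C:  0.1237·cos θ + -0.2816·sin θ = 0.2125
  θ3 = atan2(B,A) + arccos(C/0.3076) = -0.3492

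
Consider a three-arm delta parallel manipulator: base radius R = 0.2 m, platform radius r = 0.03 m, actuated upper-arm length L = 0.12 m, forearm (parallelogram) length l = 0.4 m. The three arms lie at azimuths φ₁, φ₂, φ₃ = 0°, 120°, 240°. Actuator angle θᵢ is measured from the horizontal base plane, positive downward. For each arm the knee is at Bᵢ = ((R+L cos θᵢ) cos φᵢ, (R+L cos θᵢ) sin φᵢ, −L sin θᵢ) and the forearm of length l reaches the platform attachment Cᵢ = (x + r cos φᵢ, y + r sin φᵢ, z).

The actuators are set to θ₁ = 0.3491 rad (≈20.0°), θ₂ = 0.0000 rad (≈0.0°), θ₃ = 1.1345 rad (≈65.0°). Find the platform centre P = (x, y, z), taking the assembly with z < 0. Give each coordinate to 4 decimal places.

S1 = (0.2828·cos0.0°, 0.2828·sin0.0°, -0.0410) = (0.2828, 0.0000, -0.0410)
S2 = (0.2900·cos120.0°, 0.2900·sin120.0°, 0.0000) = (-0.1450, 0.2511, 0.0000)
arm 3 at φ=240.0°: ρ3 = 0.2207;  S3 = (-0.1104, -0.1911, -0.1088)
eliminate P² terms by subtracting sphere 1 from 2 and 3
[-0.8555 0.5023 0.0821]·P = 0.0025;  [-0.7862 -0.3823 -0.1354]·P = -0.0211
Cramer: x(z) = 0.0134-0.0508z;  y(z) = 0.0277-0.2499z
sphere 1 gives Az²+Bz+C=0 with A=1.0650, B=0.0956, C=-0.0850;  B²−4AC=0.3712;  roots -0.3309, 0.2411;  negative root z = -0.3309
x = 0.0302, y = 0.1104

(0.0302, 0.1104, -0.3309)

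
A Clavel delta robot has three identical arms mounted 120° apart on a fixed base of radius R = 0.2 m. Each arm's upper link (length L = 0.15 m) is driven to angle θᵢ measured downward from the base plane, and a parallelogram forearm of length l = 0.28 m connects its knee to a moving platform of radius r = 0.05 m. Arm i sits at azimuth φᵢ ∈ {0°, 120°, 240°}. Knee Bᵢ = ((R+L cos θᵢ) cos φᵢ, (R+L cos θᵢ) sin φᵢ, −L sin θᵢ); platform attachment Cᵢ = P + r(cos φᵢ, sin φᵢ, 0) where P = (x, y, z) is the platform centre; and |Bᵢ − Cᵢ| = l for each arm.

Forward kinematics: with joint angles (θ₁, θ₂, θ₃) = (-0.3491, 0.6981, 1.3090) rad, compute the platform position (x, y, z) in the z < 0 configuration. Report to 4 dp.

(0.0825, 0.0528, -0.1280)

S1 = (0.2910·cos0.0°, 0.2910·sin0.0°, 0.0513) = (0.2910, 0.0000, 0.0513)
φ2=120.0°: virtual centre (-0.1325, 0.2294, -0.0964), radius l
φ3=240.0°: virtual centre (-0.0944, -0.1635, -0.1449), radius l
|S₂|²−|S₁|² = -0.0078;  |S₃|²−|S₁|² = -0.0306
plane₁₂: -0.8468x+0.4588y+-0.2954z = -0.0078
det = 0.6306;  x = 0.0263+-0.4387z,  y = 0.0316+-0.1658z
quadratic in z: (1.2200)z²+(0.1191)z+(-0.0048)=0, √Δ=0.1933 → z ∈ {-0.1280, 0.0304}; z = -0.1280 (taking z<0)
x = 0.0825, y = 0.0528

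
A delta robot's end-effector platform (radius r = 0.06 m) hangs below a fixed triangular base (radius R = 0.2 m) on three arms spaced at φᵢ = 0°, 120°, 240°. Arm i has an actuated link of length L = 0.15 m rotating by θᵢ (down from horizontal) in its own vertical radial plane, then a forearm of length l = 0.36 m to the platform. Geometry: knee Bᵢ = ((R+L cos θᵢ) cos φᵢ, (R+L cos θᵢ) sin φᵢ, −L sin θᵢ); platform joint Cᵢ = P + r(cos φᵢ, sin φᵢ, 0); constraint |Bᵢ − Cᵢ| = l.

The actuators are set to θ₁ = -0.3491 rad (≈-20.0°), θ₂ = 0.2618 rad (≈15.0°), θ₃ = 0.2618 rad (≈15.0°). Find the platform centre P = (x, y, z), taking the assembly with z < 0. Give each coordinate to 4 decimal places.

(0.0458, 0.0000, -0.2213)

arm 1 at φ=0.0°: e+L cos θ1 = 0.2810;  S1 = (0.2810, 0.0000, 0.0513)
φ2=120.0°: virtual centre (-0.1424, 0.2467, -0.0388), radius l
φ3=240.0°: virtual centre (-0.1424, -0.2467, -0.0388), radius l
|S₂|²−|S₁|² = 0.0011;  |S₃|²−|S₁|² = 0.0011
plane₁₂: -0.8468x+0.4934y+-0.1803z = 0.0011
Cramer: x(z) = -0.0013-0.2129z;  y(z) = 0.0000+0.0000z
quadratic in z: (1.0453)z²+(0.0176)z+(-0.0473)=0, √Δ=0.4451 → z ∈ {-0.2213, 0.2045}; z = -0.2213 (taking z<0)
x = 0.0458, y = 0.0000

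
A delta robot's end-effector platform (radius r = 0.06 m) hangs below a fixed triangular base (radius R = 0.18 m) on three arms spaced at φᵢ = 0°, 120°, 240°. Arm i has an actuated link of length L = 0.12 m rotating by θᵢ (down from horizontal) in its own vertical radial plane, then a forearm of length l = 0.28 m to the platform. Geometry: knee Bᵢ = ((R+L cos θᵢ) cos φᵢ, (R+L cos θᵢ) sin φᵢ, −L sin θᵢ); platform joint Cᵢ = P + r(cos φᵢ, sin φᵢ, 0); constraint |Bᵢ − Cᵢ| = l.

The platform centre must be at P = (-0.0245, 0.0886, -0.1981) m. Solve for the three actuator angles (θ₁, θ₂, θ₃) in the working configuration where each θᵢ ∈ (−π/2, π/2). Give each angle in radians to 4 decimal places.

θ₁ = 0.6978, θ₂ = -0.3492, θ₃ = 0.9602

arm 1 (φ=0.0°): x'=-0.0245, y'=0.0886
  A cos θ + B sin θ = C:  0.1445·cos θ + -0.1981·sin θ = -0.0166
  √(A²+B²)=0.2452;  θ1 = -0.9406+1.6384 ≈ 0.6978
arm 2 (φ=120.0°): x'=0.0890, y'=-0.0231
  e−x'=0.0310;  (l²−L²−(e−x')²−y'²−z²)/2L = 0.0969
  θ2 = atan2(B,A) + arccos(C/0.2005) = -0.3492
rotate P by −φ3: (-0.0645, -0.0655, -0.1981)
  e−x'=0.1845;  (l²−L²−(e−x')²−y'²−z²)/2L = -0.0565
  γ=atan2(-0.1981,0.1845)=-0.8210;  ψ=arccos(-0.2089)=1.7812;  θ3=γ+ψ≈0.9602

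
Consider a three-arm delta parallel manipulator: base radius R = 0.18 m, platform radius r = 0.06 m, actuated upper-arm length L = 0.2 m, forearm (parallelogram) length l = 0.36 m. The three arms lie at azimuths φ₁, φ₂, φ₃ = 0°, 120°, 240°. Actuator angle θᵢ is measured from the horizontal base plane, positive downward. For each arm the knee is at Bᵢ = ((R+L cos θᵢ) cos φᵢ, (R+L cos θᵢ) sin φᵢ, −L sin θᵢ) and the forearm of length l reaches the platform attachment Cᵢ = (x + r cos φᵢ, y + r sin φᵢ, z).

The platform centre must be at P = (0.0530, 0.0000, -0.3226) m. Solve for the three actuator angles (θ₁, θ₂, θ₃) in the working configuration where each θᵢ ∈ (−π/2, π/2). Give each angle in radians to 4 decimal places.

θ₁ = 0.3491, θ₂ = 0.6980, θ₃ = 0.6980

φ1=0.0° → target in arm frame (0.0530, 0.0000)
  A cos θ + B sin θ = C:  0.0670·cos θ + -0.3226·sin θ = -0.0474
  √(A²+B²)=0.3295;  θ1 = -1.3660+1.7152 ≈ 0.3491
rotate P by −φ2: (-0.0265, -0.0459, -0.3226)
  A cos θ + B sin θ = C:  0.1465·cos θ + -0.3226·sin θ = -0.0951
  γ=atan2(-0.3226,0.1465)=-1.1445;  ψ=arccos(-0.2684)=1.8425;  θ2=γ+ψ≈0.6980
φ3=240.0° → target in arm frame (-0.0265, 0.0459)
  A cos θ + B sin θ = C:  0.1465·cos θ + -0.3226·sin θ = -0.0951
  √(A²+B²)=0.3543;  θ3 = -1.1445+1.8425 ≈ 0.6980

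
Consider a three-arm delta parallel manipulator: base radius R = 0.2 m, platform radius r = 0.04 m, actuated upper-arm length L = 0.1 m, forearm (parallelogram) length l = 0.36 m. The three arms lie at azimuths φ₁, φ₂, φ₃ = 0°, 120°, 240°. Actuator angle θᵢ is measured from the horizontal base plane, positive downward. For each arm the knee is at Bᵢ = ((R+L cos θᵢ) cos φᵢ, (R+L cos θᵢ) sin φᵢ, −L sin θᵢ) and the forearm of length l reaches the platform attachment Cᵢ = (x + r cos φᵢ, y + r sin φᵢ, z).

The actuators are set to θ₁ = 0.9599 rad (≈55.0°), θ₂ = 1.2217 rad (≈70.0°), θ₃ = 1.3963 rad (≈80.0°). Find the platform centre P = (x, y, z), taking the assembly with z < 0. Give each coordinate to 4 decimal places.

arm 1 at φ=0.0°: (R−r)+L cos θ1 = 0.2174;  centre 1 = (0.2174, 0.0000, -0.0819)
centre 2 = (0.1942·cos120.0°, 0.1942·sin120.0°, -0.0940) = (-0.0971, 0.1682, -0.0940)
φ3=240.0°: virtual centre (-0.0887, -0.1536, -0.0985), radius l
|centre ₂|²−|centre ₁|² = -0.0074;  |centre ₃|²−|centre ₁|² = -0.0128
plane₁₂: -0.6289x+0.3364y+-0.0241z = -0.0074
Cramer: x(z) = 0.0165-0.0465z;  y(z) = 0.0088-0.0152z
quadratic in z: (1.0024)z²+(0.1822)z+(-0.0825)=0, √Δ=0.6032 → z ∈ {-0.3918, 0.2100}; z = -0.3918 (taking z<0)
x = 0.0347, y = 0.0148

(0.0347, 0.0148, -0.3918)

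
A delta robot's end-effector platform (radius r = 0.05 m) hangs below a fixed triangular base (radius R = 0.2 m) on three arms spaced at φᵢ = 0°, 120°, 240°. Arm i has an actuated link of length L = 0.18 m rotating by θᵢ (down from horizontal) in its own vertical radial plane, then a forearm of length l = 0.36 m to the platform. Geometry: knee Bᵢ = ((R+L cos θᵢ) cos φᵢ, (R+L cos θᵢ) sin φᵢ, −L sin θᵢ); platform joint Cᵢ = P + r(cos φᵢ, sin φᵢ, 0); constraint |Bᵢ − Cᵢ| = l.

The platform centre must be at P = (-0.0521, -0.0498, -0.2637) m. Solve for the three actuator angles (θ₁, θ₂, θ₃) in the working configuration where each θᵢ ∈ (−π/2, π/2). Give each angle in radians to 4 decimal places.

θ₁ = 0.7852, θ₂ = 0.6106, θ₃ = 0.0872

φ1=0.0° → target in arm frame (-0.0521, -0.0498)
  e−x'=0.2021;  (l²−L²−(e−x')²−y'²−z²)/2L = -0.0435
  γ=atan2(-0.2637,0.2021)=-0.9169;  ψ=arccos(-0.1309)=1.7021;  θ1=γ+ψ≈0.7852
rotate P by −φ2: (-0.0171, 0.0700, -0.2637)
  A cos θ + B sin θ = C:  0.1671·cos θ + -0.2637·sin θ = -0.0143
  θ2 = atan2(B,A) + arccos(C/0.3122) = 0.6106
rotate P by −φ3: (0.0692, -0.0202, -0.2637)
  A=0.0808, B=-0.2637, C=(l²−L²−A²−y'²−z²)/(2L)=0.0576
  γ=atan2(-0.2637,0.0808)=-1.2734;  ψ=arccos(0.2087)=1.3606;  θ3=γ+ψ≈0.0872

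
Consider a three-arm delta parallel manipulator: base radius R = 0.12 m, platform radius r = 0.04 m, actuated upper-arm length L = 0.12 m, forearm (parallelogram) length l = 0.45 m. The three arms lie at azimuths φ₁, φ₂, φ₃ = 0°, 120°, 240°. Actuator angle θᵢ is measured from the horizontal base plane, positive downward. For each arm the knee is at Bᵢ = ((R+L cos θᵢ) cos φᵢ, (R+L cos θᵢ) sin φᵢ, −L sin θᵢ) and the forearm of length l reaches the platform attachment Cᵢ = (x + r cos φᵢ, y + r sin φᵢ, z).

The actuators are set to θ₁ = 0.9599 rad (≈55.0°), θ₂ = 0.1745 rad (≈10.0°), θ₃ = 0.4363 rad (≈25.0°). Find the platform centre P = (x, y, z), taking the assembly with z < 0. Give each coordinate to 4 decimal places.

(-0.1285, 0.0406, -0.4503)

arm 1 at φ=0.0°: e+L cos θ1 = 0.1488;  S1 = (0.1488, 0.0000, -0.0983)
arm 2 at φ=120.0°: e+L cos θ2 = 0.1982;  S2 = (-0.0991, 0.1716, -0.0208)
φ3=240.0°: virtual centre (-0.0944, -0.1635, -0.0507), radius l
|S₂|²−|S₁|² = 0.0079;  |S₃|²−|S₁|² = 0.0064
plane₁₂: -0.4958x+0.3433y+0.1549z = 0.0079
Cramer: x(z) = -0.0145+0.2532z;  y(z) = 0.0020-0.0856z
quadratic in z: (1.0714)z²+(0.1135)z+(-0.1662)=0, √Δ=0.8515 → z ∈ {-0.4503, 0.3444}; z = -0.4503 (taking z<0)
x = -0.1285, y = 0.0406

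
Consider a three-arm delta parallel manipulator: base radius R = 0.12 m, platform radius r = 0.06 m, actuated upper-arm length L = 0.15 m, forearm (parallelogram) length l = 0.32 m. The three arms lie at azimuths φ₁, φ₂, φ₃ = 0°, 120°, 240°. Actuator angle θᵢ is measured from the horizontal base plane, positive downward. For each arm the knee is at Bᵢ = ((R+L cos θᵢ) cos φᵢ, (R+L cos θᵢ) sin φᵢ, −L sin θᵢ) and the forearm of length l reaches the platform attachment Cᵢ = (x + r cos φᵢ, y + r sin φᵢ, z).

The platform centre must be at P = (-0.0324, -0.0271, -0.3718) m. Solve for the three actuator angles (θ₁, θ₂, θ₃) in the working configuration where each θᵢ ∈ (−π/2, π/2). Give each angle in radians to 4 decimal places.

φ1=0.0° → target in arm frame (-0.0324, -0.0271)
  A cos θ + B sin θ = C:  0.0924·cos θ + -0.3718·sin θ = -0.2254
  θ1 = atan2(B,A) + arccos(C/0.3831) = 0.8725
rotate P by −φ2: (-0.0073, 0.0416, -0.3718)
  A cos θ + B sin θ = C:  0.0673·cos θ + -0.3718·sin θ = -0.2153
  γ=atan2(-0.3718,0.0673)=-1.3918;  ψ=arccos(-0.5698)=2.1771;  θ2=γ+ψ≈0.7853
arm 3 (φ=240.0°): x'=0.0397, y'=-0.0145
  e−x'=0.0203;  (l²−L²−(e−x')²−y'²−z²)/2L = -0.1965
  √(A²+B²)=0.3724;  θ3 = -1.5162+2.1268 ≈ 0.6106

θ₁ = 0.8725, θ₂ = 0.7853, θ₃ = 0.6106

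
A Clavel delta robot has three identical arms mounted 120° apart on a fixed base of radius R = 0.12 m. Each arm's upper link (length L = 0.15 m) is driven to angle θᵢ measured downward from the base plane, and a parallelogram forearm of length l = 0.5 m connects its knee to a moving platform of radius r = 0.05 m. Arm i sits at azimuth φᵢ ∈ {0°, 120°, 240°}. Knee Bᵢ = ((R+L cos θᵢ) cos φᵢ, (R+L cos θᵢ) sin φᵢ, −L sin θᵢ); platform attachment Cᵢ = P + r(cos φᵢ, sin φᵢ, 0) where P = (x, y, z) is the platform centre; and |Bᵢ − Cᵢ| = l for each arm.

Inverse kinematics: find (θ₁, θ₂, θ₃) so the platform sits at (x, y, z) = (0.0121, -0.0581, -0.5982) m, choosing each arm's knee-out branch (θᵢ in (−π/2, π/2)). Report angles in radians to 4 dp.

rotate P by −φ1: (0.0121, -0.0581, -0.5982)
  e−x'=0.0579;  (l²−L²−(e−x')²−y'²−z²)/2L = -0.4569
  √(A²+B²)=0.6010;  θ1 = -1.4743+2.4345 ≈ 0.9602
arm 2 (φ=120.0°): x'=-0.0564, y'=0.0186
  e−x'=0.1264;  (l²−L²−(e−x')²−y'²−z²)/2L = -0.4889
  √(A²+B²)=0.6114;  θ2 = -1.3626+2.4974 ≈ 1.1348
φ3=240.0° → target in arm frame (0.0443, 0.0395)
  e−x'=0.0257;  (l²−L²−(e−x')²−y'²−z²)/2L = -0.4419
  γ=atan2(-0.5982,0.0257)=-1.5278;  ψ=arccos(-0.7380)=2.4009;  θ3=γ+ψ≈0.8731

θ₁ = 0.9602, θ₂ = 1.1348, θ₃ = 0.8731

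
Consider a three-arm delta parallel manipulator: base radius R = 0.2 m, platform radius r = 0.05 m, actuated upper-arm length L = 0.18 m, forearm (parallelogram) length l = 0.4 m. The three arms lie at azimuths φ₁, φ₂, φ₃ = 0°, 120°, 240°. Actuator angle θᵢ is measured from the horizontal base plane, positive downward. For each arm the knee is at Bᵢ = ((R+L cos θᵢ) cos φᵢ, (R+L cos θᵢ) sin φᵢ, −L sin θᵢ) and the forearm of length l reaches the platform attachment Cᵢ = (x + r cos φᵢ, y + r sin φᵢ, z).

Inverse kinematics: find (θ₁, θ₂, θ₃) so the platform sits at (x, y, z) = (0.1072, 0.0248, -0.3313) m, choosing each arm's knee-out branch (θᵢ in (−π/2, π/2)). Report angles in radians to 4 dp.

rotate P by −φ1: (0.1072, 0.0248, -0.3313)
  e−x'=0.0428;  (l²−L²−(e−x')²−y'²−z²)/2L = 0.0428
  γ=atan2(-0.3313,0.0428)=-1.4423;  ψ=arccos(0.1280)=1.4424;  θ1=γ+ψ≈0.0001
φ2=120.0° → target in arm frame (-0.0321, -0.1052)
  A cos θ + B sin θ = C:  0.1821·cos θ + -0.3313·sin θ = -0.0733
  √(A²+B²)=0.3781;  θ2 = -1.0682+1.7660 ≈ 0.6979
rotate P by −φ3: (-0.0751, 0.0804, -0.3313)
  A cos θ + B sin θ = C:  0.2251·cos θ + -0.3313·sin θ = -0.1091
  √(A²+B²)=0.4005;  θ3 = -0.9740+1.8468 ≈ 0.8727

θ₁ = 0.0001, θ₂ = 0.6979, θ₃ = 0.8727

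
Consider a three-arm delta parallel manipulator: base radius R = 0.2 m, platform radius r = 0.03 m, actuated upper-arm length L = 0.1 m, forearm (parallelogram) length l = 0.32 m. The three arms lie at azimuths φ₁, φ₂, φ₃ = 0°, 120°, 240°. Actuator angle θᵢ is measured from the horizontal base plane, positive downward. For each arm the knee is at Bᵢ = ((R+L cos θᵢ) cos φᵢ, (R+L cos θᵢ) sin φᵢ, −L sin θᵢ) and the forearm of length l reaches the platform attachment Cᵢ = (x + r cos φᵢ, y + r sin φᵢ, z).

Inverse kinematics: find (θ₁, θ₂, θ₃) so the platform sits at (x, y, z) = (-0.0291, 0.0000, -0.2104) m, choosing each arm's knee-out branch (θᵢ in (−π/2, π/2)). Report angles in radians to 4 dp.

θ₁ = 0.6107, θ₂ = 0.1741, θ₃ = 0.1741

arm 1 (φ=0.0°): x'=-0.0291, y'=0.0000
  e−x'=0.1991;  (l²−L²−(e−x')²−y'²−z²)/2L = 0.0425
  θ1 = atan2(B,A) + arccos(C/0.2897) = 0.6107
φ2=120.0° → target in arm frame (0.0145, 0.0252)
  A=0.1555, B=-0.2104, C=(l²−L²−A²−y'²−z²)/(2L)=0.1167
  √(A²+B²)=0.2616;  θ2 = -0.9345+1.1086 ≈ 0.1741
arm 3 (φ=240.0°): x'=0.0146, y'=-0.0252
  e−x'=0.1555;  (l²−L²−(e−x')²−y'²−z²)/2L = 0.1167
  θ3 = atan2(B,A) + arccos(C/0.2616) = 0.1741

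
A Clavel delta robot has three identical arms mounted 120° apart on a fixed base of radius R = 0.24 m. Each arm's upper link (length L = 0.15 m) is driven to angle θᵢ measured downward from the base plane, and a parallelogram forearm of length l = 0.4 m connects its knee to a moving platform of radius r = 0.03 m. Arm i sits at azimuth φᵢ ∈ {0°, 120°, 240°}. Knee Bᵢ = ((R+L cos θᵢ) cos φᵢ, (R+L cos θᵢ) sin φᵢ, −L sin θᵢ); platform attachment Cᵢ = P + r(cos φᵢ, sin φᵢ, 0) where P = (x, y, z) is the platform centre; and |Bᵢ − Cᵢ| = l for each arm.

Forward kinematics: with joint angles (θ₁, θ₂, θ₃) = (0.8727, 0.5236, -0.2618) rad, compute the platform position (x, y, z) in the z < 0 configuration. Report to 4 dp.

(-0.0673, -0.0513, -0.2481)

centre 1 = (0.3064·cos0.0°, 0.3064·sin0.0°, -0.1149) = (0.3064, 0.0000, -0.1149)
φ2=120.0°: virtual centre (-0.1700, 0.2944, -0.0750), radius l
centre 3 = (0.3549·cos240.0°, 0.3549·sin240.0°, 0.0388) = (-0.1774, -0.3073, 0.0388)
|centre ₂|²−|centre ₁|² = 0.0141;  |centre ₃|²−|centre ₁|² = 0.0204
linear system: -0.9527x+0.5887y = 0.0141−0.0798z; -0.9677x+-0.6147y = 0.0204−0.3075z
Cramer: x(z) = -0.0179+0.1991z;  y(z) = -0.0050+0.1867z
sphere 1 gives Az²+Bz+C=0 with A=1.0745, B=0.0988, C=-0.0416;  B²−4AC=0.1886;  roots -0.2481, 0.1561;  negative root z = -0.2481
x = -0.0673, y = -0.0513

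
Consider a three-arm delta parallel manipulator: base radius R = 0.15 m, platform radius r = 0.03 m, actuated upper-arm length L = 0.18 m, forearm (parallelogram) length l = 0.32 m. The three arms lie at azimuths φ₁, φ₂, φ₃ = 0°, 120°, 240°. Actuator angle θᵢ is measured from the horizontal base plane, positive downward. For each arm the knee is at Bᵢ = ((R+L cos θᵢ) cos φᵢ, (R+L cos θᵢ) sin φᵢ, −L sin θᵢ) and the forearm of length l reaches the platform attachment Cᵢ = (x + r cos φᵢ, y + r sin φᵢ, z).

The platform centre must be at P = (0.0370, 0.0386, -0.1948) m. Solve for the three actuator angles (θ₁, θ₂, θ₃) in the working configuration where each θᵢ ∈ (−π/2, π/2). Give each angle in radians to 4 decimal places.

θ₁ = 0.0870, θ₂ = 0.2619, θ₃ = 0.6982

arm 1 (φ=0.0°): x'=0.0370, y'=0.0386
  A=0.0830, B=-0.1948, C=(l²−L²−A²−y'²−z²)/(2L)=0.0658
  √(A²+B²)=0.2117;  θ1 = -1.1680+1.2550 ≈ 0.0870
φ2=120.0° → target in arm frame (0.0149, -0.0513)
  A=0.1051, B=-0.1948, C=(l²−L²−A²−y'²−z²)/(2L)=0.0510
  √(A²+B²)=0.2213;  θ2 = -1.0761+1.3381 ≈ 0.2619
rotate P by −φ3: (-0.0519, 0.0127, -0.1948)
  A=0.1719, B=-0.1948, C=(l²−L²−A²−y'²−z²)/(2L)=0.0065
  γ=atan2(-0.1948,0.1719)=-0.8477;  ψ=arccos(0.0249)=1.5459;  θ3=γ+ψ≈0.6982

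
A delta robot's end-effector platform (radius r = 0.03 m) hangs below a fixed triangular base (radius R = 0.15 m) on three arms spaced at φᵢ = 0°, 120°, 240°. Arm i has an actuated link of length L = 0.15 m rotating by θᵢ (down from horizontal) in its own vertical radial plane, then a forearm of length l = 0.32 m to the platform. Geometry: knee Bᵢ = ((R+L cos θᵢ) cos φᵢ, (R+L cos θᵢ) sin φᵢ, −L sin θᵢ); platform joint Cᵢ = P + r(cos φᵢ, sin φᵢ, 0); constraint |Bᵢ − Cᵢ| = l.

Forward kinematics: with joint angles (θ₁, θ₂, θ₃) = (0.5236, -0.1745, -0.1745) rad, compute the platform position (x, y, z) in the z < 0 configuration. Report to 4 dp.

(-0.0527, 0.0000, -0.1790)

arm 1 at φ=0.0°: ρ1 = 0.2499;  S1 = (0.2499, 0.0000, -0.0750)
φ2=120.0°: virtual centre (-0.1339, 0.2319, 0.0260), radius l
S3 = (0.2677·cos240.0°, 0.2677·sin240.0°, 0.0260) = (-0.1339, -0.2319, 0.0260)
eliminate P² terms by subtracting sphere 1 from 2 and 3
[-0.7675 0.4637 0.2021]·P = 0.0043;  [-0.7675 -0.4637 0.2021]·P = 0.0043
Cramer: x(z) = -0.0056+0.2633z;  y(z) = 0.0000-0.0000z
quadratic in z: (1.0693)z²+(0.0155)z+(-0.0315)=0, √Δ=0.3674 → z ∈ {-0.1790, 0.1646}; z = -0.1790 (taking z<0)
x = -0.0527, y = 0.0000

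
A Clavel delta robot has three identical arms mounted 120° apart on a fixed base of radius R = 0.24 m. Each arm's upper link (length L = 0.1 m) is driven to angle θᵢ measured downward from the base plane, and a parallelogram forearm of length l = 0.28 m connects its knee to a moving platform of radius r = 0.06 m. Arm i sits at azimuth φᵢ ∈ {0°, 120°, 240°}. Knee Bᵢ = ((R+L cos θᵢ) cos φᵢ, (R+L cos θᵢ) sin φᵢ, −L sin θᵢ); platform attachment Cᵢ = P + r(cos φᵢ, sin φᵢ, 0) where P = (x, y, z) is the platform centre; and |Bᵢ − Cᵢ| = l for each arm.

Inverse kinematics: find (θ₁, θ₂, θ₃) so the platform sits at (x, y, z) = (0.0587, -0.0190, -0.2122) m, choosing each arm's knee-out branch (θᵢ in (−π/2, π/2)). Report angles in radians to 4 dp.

rotate P by −φ1: (0.0587, -0.0190, -0.2122)
  A=0.1213, B=-0.2122, C=(l²−L²−A²−y'²−z²)/(2L)=0.0415
  θ1 = atan2(B,A) + arccos(C/0.2444) = 0.3488
rotate P by −φ2: (-0.0458, -0.0413, -0.2122)
  A=0.2258, B=-0.2122, C=(l²−L²−A²−y'²−z²)/(2L)=-0.1466
  γ=atan2(-0.2122,0.2258)=-0.7543;  ψ=arccos(-0.4732)=2.0637;  θ2=γ+ψ≈1.3094
arm 3 (φ=240.0°): x'=-0.0129, y'=0.0603
  A=0.1929, B=-0.2122, C=(l²−L²−A²−y'²−z²)/(2L)=-0.0874
  θ3 = atan2(B,A) + arccos(C/0.2868) = 1.0474

θ₁ = 0.3488, θ₂ = 1.3094, θ₃ = 1.0474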